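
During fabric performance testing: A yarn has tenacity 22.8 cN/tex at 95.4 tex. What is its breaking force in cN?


Formula: Breaking force = Tenacity * Linear density
F = 22.8 cN/tex * 95.4 tex
F = 2175.12 cN

2175.12 cN


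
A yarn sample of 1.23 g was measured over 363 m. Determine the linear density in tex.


Formula: Tex = (mass_g / length_m) * 1000
Substituting: Tex = (1.23 / 363) * 1000
Intermediate: 1.23 / 363 = 0.00338843 g/m
Tex = 0.00338843 * 1000 = 3.39 tex

3.39 tex


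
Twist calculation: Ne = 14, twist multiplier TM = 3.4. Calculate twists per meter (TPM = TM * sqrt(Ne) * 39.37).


Formula: TPM = TM * sqrt(Ne) * 39.37
Step 1: sqrt(Ne) = sqrt(14) = 3.7417
Step 2: TM * sqrt(Ne) = 3.4 * 3.7417 = 12.7218
Step 3: TPM = 12.7218 * 39.37 = 501 twists/m

501 twists/m


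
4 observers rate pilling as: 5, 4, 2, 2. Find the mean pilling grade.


Formula: Mean = sum / count
Sum = 5 + 4 + 2 + 2 = 13
Mean = 13 / 4 = 3.3

3.3


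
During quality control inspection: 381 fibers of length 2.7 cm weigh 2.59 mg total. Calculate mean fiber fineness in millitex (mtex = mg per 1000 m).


Formula: fineness (mtex) = mass (mg) / total length (km) = (mass_mg / total_length_m) * 1000
Step 1: Convert fiber length: 2.7 cm = 0.027 m
Step 2: Total fiber length = 381 * 0.027 = 10.287 m
Step 3: Linear density = 2.59 mg / 10.287 m = 0.2518 mg/m
Step 4: fineness = 0.2518 * 1000 = 251.8 mtex

251.8 mtex


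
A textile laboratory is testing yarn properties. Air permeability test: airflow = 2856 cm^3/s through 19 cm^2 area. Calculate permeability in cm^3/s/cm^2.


Formula: Air Permeability = Airflow / Test Area
AP = 2856 cm^3/s / 19 cm^2
AP = 150.3 cm^3/s/cm^2

150.3 cm^3/s/cm^2


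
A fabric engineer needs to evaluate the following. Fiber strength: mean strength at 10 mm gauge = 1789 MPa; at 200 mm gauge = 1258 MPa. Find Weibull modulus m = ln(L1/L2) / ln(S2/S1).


Formula: m = ln(L1/L2) / ln(S2/S1)
Step 1: ln(L1/L2) = ln(10/200) = -2.99573
Step 2: S2/S1 = 1258/1789 = 0.70319
Step 3: ln(S2/S1) = ln(0.70319) = -0.35213
Step 4: m = -2.99573 / -0.35213 = 8.51

8.51 (Weibull m)


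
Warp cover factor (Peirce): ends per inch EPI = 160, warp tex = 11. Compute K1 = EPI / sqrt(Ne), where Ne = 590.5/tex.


Formula: K1 = EPI / sqrt(Ne), with Ne = 590.5 / tex_warp
Step 1: Ne = 590.5 / 11 = 53.682
Step 2: sqrt(Ne) = sqrt(53.682) = 7.3268
Step 3: K1 = 160 / 7.3268 = 21.8

21.8


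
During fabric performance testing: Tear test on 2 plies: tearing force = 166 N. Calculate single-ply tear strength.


Formula: Per-ply strength = Total force / Number of plies
Per-ply = 166 N / 2
Per-ply = 83 N

83 N


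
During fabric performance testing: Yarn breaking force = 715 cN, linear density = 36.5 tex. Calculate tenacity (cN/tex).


Formula: Tenacity = Breaking force / Linear density
Tenacity = 715 cN / 36.5 tex
Tenacity = 19.59 cN/tex

19.59 cN/tex


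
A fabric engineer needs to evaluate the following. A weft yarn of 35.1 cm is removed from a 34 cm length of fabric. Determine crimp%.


Formula: Crimp% = ((L_yarn - L_fabric) / L_fabric) * 100
Step 1: Extension = 35.1 - 34 = 1.1 cm
Step 2: Crimp% = (1.1 / 34) * 100
Step 3: Crimp% = 0.032353 * 100 = 3.2353% ≈ 3.2%

3.2%


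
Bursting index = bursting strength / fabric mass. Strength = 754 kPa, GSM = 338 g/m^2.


Formula: Bursting Index = Bursting Strength / Fabric GSM
BI = 754 kPa / 338 g/m^2
BI = 2.231 kPa/(g/m^2)

2.231 kPa/(g/m^2)


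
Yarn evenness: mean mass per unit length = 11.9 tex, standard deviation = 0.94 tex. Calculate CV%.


Formula: CV% = (standard deviation / mean) * 100
Step 1: Ratio = 0.94 / 11.9 = 0.078992
Step 2: CV% = 0.078992 * 100 = 7.8992% ≈ 7.9%

7.9%


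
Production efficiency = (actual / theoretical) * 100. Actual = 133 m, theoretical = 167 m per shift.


Formula: Efficiency% = (Actual output / Theoretical output) * 100
Efficiency% = (133 / 167) * 100
Efficiency% = 0.796407 * 100 = 79.6407% ≈ 79.6%

79.6%


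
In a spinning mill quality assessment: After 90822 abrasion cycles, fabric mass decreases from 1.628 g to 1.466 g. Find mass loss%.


Formula: Mass loss% = ((m_before - m_after) / m_before) * 100
Step 1: Mass loss = 1.628 - 1.466 = 0.162 g
Step 2: Ratio = 0.162 / 1.628 = 0.0995086
Step 3: Mass loss% = 0.0995086 * 100 = 9.95086% ≈ 9.95%

9.95%


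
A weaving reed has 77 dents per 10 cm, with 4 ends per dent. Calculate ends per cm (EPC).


Formula: EPC = (dents per 10 cm * ends per dent) / 10
Step 1: Total ends per 10 cm = 77 * 4 = 308
Step 2: EPC = 308 / 10 = 30.8 ends/cm

30.8 ends/cm


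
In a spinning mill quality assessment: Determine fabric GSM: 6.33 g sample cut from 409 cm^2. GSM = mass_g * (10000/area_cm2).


Formula: GSM = mass_g / area_m2
Step 1: Convert area: 409 cm^2 = 409 / 10000 = 0.0409 m^2
Step 2: GSM = 6.33 g / 0.0409 m^2 = 154.8 g/m^2

154.8 g/m^2


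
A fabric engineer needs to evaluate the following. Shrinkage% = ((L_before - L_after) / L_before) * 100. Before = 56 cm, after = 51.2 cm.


Formula: Shrinkage% = ((L_before - L_after) / L_before) * 100
Step 1: Shrinkage = 56 - 51.2 = 4.8 cm
Step 2: Shrinkage% = (4.8 / 56) * 100
Step 3: Shrinkage% = 0.085714 * 100 = 8.5714% ≈ 8.6%

8.6%


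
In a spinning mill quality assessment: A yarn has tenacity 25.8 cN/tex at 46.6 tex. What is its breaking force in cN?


Formula: Breaking force = Tenacity * Linear density
F = 25.8 cN/tex * 46.6 tex
F = 1202.28 cN

1202.28 cN


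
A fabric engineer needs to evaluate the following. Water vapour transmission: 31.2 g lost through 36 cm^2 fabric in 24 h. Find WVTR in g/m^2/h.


Formula: WVTR = mass_loss / (area * time)
Step 1: Convert area: 36 cm^2 = 0.0036 m^2
Step 2: WVTR = 31.2 g / (0.0036 m^2 * 24 h)
Step 3: WVTR = 31.2 / 0.0864 = 361.1 g/m^2/h

361.1 g/m^2/h


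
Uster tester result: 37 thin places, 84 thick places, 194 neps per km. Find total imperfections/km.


Formula: Total = thin places + thick places + neps
Total = 37 + 84 + 194
Total = 315 imperfections/km

315 imperfections/km


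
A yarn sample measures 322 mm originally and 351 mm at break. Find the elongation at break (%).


Formula: Elongation (%) = ((L_break - L0) / L0) * 100
Step 1: Extension = 351 - 322 = 29 mm
Step 2: Elongation = (29 / 322) * 100
Step 3: Elongation = 0.090062 * 100 = 9.0062% ≈ 9.0%

9.0%


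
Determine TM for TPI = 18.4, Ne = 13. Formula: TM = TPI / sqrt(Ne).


Formula: TM = TPI / sqrt(Ne)
Step 1: sqrt(Ne) = sqrt(13) = 3.6056
Step 2: TM = 18.4 / 3.6056 = 5.10

5.10 TM


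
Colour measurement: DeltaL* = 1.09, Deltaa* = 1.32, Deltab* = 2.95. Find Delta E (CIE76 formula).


Formula: Delta E = sqrt(dL*^2 + da*^2 + db*^2)
Step 1: dL*^2 = 1.09^2 = 1.1881
Step 2: da*^2 = 1.32^2 = 1.7424
Step 3: db*^2 = 2.95^2 = 8.7025
Step 4: Sum = 1.1881 + 1.7424 + 8.7025 = 11.633
Step 5: Delta E = sqrt(11.633) = 3.41

3.41 Delta E


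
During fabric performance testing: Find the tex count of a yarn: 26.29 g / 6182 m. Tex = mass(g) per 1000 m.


Formula: Tex = (mass_g / length_m) * 1000
Substituting: Tex = (26.29 / 6182) * 1000
Intermediate: 26.29 / 6182 = 0.00425267 g/m
Tex = 0.00425267 * 1000 = 4.25 tex

4.25 tex


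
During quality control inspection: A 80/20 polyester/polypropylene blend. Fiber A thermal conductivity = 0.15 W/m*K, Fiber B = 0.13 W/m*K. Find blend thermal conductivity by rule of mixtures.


Formula: Blend property = (fraction_A * property_A) + (fraction_B * property_B)
Step 1: Contribution A = 80/100 * 0.15 W/m*K = 0.12 W/m*K
Step 2: Contribution B = 20/100 * 0.13 W/m*K = 0.026 W/m*K
Step 3: Blend thermal conductivity = 0.12 + 0.026 = 0.146 W/m*K

0.146 W/m*K


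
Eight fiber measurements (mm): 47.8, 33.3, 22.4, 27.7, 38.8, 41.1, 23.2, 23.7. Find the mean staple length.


Formula: Mean = sum of lengths / count
Sum = 47.8 + 33.3 + 22.4 + 27.7 + 38.8 + 41.1 + 23.2 + 23.7
Sum = 258.0 mm
Mean = 258.0 / 8 = 32.25 mm

32.25 mm


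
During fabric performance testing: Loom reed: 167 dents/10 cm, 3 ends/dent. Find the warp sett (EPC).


Formula: EPC = (dents per 10 cm * ends per dent) / 10
Step 1: Total ends per 10 cm = 167 * 3 = 501
Step 2: EPC = 501 / 10 = 50.1 ends/cm

50.1 ends/cm


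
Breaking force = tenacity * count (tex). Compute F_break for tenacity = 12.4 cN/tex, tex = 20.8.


Formula: Breaking force = Tenacity * Linear density
F = 12.4 cN/tex * 20.8 tex
F = 257.92 cN

257.92 cN


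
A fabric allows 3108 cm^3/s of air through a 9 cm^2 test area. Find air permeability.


Formula: Air Permeability = Airflow / Test Area
AP = 3108 cm^3/s / 9 cm^2
AP = 345.3 cm^3/s/cm^2

345.3 cm^3/s/cm^2


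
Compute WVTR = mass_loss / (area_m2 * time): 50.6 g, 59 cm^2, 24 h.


Formula: WVTR = mass_loss / (area * time)
Step 1: Convert area: 59 cm^2 = 0.0059 m^2
Step 2: WVTR = 50.6 g / (0.0059 m^2 * 24 h)
Step 3: WVTR = 50.6 / 0.1416 = 357.3 g/m^2/h

357.3 g/m^2/h


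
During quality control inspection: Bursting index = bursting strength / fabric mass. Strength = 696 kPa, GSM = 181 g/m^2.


Formula: Bursting Index = Bursting Strength / Fabric GSM
BI = 696 kPa / 181 g/m^2
BI = 3.845 kPa/(g/m^2)

3.845 kPa/(g/m^2)


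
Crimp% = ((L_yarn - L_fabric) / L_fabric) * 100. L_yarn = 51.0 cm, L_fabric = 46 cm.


Formula: Crimp% = ((L_yarn - L_fabric) / L_fabric) * 100
Step 1: Extension = 51.0 - 46 = 5.0 cm
Step 2: Crimp% = (5.0 / 46) * 100
Step 3: Crimp% = 0.108696 * 100 = 10.8696% ≈ 10.9%

10.9%


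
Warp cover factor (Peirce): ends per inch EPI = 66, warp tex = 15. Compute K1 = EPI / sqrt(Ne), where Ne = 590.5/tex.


Formula: K1 = EPI / sqrt(Ne), with Ne = 590.5 / tex_warp
Step 1: Ne = 590.5 / 15 = 39.367
Step 2: sqrt(Ne) = sqrt(39.367) = 6.2743
Step 3: K1 = 66 / 6.2743 = 10.5

10.5


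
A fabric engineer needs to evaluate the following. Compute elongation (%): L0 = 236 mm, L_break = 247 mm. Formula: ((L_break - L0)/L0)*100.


Formula: Elongation (%) = ((L_break - L0) / L0) * 100
Step 1: Extension = 247 - 236 = 11 mm
Step 2: Elongation = (11 / 236) * 100
Step 3: Elongation = 0.04661 * 100 = 4.661% ≈ 4.7%

4.7%


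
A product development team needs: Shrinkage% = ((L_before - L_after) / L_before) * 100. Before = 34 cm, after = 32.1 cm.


Formula: Shrinkage% = ((L_before - L_after) / L_before) * 100
Step 1: Shrinkage = 34 - 32.1 = 1.9 cm
Step 2: Shrinkage% = (1.9 / 34) * 100
Step 3: Shrinkage% = 0.055882 * 100 = 5.5882% ≈ 5.6%

5.6%


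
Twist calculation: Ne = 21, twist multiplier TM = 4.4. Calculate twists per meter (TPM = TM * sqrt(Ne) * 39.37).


Formula: TPM = TM * sqrt(Ne) * 39.37
Step 1: sqrt(Ne) = sqrt(21) = 4.5826
Step 2: TM * sqrt(Ne) = 4.4 * 4.5826 = 20.1634
Step 3: TPM = 20.1634 * 39.37 = 794 twists/m

794 twists/m


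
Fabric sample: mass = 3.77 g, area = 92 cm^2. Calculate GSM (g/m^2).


Formula: GSM = mass_g / area_m2
Step 1: Convert area: 92 cm^2 = 92 / 10000 = 0.0092 m^2
Step 2: GSM = 3.77 g / 0.0092 m^2 = 409.8 g/m^2

409.8 g/m^2


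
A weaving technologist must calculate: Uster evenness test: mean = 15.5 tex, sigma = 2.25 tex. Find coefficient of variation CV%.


Formula: CV% = (standard deviation / mean) * 100
Step 1: Ratio = 2.25 / 15.5 = 0.145161
Step 2: CV% = 0.145161 * 100 = 14.5161% ≈ 14.5%

14.5%


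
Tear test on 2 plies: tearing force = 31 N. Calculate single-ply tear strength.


Formula: Per-ply strength = Total force / Number of plies
Per-ply = 31 N / 2
Per-ply = 15.5 N

15.5 N


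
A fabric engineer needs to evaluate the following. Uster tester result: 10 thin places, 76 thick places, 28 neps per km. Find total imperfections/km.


Formula: Total = thin places + thick places + neps
Total = 10 + 76 + 28
Total = 114 imperfections/km

114 imperfections/km


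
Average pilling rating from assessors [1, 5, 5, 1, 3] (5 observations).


Formula: Mean = sum / count
Sum = 1 + 5 + 5 + 1 + 3 = 15
Mean = 15 / 5 = 3.0

3.0


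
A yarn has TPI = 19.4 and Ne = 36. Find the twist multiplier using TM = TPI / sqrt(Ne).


Formula: TM = TPI / sqrt(Ne)
Step 1: sqrt(Ne) = sqrt(36) = 6
Step 2: TM = 19.4 / 6 = 3.23

3.23 TM


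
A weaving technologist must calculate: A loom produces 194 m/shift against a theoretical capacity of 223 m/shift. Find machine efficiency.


Formula: Efficiency% = (Actual output / Theoretical output) * 100
Efficiency% = (194 / 223) * 100
Efficiency% = 0.869955 * 100 = 86.9955% ≈ 87.0%

87.0%


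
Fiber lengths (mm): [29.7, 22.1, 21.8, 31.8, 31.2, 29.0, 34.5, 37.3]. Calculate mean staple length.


Formula: Mean = sum of lengths / count
Sum = 29.7 + 22.1 + 21.8 + 31.8 + 31.2 + 29.0 + 34.5 + 37.3
Sum = 237.4 mm
Mean = 237.4 / 8 = 29.68 mm

29.68 mm


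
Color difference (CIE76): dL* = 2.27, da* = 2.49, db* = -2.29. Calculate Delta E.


Formula: Delta E = sqrt(dL*^2 + da*^2 + db*^2)
Step 1: dL*^2 = 2.27^2 = 5.1529
Step 2: da*^2 = 2.49^2 = 6.2001
Step 3: db*^2 = (-2.29)^2 = 5.2441
Step 4: Sum = 5.1529 + 6.2001 + 5.2441 = 16.5971
Step 5: Delta E = sqrt(16.5971) = 4.07

4.07 Delta E


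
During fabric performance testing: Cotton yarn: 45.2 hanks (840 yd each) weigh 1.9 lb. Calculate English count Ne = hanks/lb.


Formula: Ne = hanks / mass_lb
Substituting: Ne = 45.2 / 1.9
Ne = 23.8

23.8 Ne


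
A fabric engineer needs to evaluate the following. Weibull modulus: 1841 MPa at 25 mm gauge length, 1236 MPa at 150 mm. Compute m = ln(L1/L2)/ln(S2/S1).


Formula: m = ln(L1/L2) / ln(S2/S1)
Step 1: ln(L1/L2) = ln(25/150) = -1.79176
Step 2: S2/S1 = 1236/1841 = 0.67137
Step 3: ln(S2/S1) = ln(0.67137) = -0.39843
Step 4: m = -1.79176 / -0.39843 = 4.50

4.50 (Weibull m)


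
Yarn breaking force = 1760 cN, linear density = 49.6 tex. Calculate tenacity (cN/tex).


Formula: Tenacity = Breaking force / Linear density
Tenacity = 1760 cN / 49.6 tex
Tenacity = 35.48 cN/tex

35.48 cN/tex


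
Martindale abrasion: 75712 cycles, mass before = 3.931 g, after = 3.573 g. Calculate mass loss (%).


Formula: Mass loss% = ((m_before - m_after) / m_before) * 100
Step 1: Mass loss = 3.931 - 3.573 = 0.358 g
Step 2: Ratio = 0.358 / 3.931 = 0.091071
Step 3: Mass loss% = 0.091071 * 100 = 9.1071% ≈ 9.11%

9.11%


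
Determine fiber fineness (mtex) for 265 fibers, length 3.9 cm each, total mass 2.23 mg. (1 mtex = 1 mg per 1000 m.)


Formula: fineness (mtex) = mass (mg) / total length (km) = (mass_mg / total_length_m) * 1000
Step 1: Convert fiber length: 3.9 cm = 0.039 m
Step 2: Total fiber length = 265 * 0.039 = 10.335 m
Step 3: Linear density = 2.23 mg / 10.335 m = 0.2158 mg/m
Step 4: fineness = 0.2158 * 1000 = 215.8 mtex

215.8 mtex


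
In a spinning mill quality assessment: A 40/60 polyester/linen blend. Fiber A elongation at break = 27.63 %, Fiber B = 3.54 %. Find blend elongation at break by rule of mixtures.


Formula: Blend property = (fraction_A * property_A) + (fraction_B * property_B)
Step 1: Contribution A = 40/100 * 27.63 % = 11.052 %
Step 2: Contribution B = 60/100 * 3.54 % = 2.124 %
Step 3: Blend elongation at break = 11.052 + 2.124 = 13.176 %

13.176 %


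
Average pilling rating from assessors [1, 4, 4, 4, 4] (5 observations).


Formula: Mean = sum / count
Sum = 1 + 4 + 4 + 4 + 4 = 17
Mean = 17 / 5 = 3.4

3.4


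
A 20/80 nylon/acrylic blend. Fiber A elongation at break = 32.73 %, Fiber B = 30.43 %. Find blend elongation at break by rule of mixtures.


Formula: Blend property = (fraction_A * property_A) + (fraction_B * property_B)
Step 1: Contribution A = 20/100 * 32.73 % = 6.546 %
Step 2: Contribution B = 80/100 * 30.43 % = 24.344 %
Step 3: Blend elongation at break = 6.546 + 24.344 = 30.89 %

30.89 %


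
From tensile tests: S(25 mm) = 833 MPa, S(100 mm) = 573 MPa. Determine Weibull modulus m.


Formula: m = ln(L1/L2) / ln(S2/S1)
Step 1: ln(L1/L2) = ln(25/100) = -1.38629
Step 2: S2/S1 = 573/833 = 0.68788
Step 3: ln(S2/S1) = ln(0.68788) = -0.37414
Step 4: m = -1.38629 / -0.37414 = 3.71

3.71 (Weibull m)


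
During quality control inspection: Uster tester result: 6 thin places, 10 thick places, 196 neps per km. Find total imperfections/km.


Formula: Total = thin places + thick places + neps
Total = 6 + 10 + 196
Total = 212 imperfections/km

212 imperfections/km


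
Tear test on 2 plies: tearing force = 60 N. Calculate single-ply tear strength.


Formula: Per-ply strength = Total force / Number of plies
Per-ply = 60 N / 2
Per-ply = 30 N

30 N


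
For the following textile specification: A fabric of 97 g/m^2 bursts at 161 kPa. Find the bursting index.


Formula: Bursting Index = Bursting Strength / Fabric GSM
BI = 161 kPa / 97 g/m^2
BI = 1.660 kPa/(g/m^2)

1.660 kPa/(g/m^2)


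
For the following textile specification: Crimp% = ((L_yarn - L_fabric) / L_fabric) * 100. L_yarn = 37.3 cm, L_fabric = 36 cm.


Formula: Crimp% = ((L_yarn - L_fabric) / L_fabric) * 100
Step 1: Extension = 37.3 - 36 = 1.3 cm
Step 2: Crimp% = (1.3 / 36) * 100
Step 3: Crimp% = 0.036111 * 100 = 3.6111% ≈ 3.6%

3.6%


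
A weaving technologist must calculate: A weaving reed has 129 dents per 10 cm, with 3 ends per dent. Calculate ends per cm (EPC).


Formula: EPC = (dents per 10 cm * ends per dent) / 10
Step 1: Total ends per 10 cm = 129 * 3 = 387
Step 2: EPC = 387 / 10 = 38.7 ends/cm

38.7 ends/cm


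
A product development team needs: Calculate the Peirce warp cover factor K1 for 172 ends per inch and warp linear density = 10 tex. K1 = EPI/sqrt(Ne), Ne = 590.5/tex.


Formula: K1 = EPI / sqrt(Ne), with Ne = 590.5 / tex_warp
Step 1: Ne = 590.5 / 10 = 59.05
Step 2: sqrt(Ne) = sqrt(59.05) = 7.6844
Step 3: K1 = 172 / 7.6844 = 22.4

22.4


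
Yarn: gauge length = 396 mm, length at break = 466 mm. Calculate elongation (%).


Formula: Elongation (%) = ((L_break - L0) / L0) * 100
Step 1: Extension = 466 - 396 = 70 mm
Step 2: Elongation = (70 / 396) * 100
Step 3: Elongation = 0.176768 * 100 = 17.6768% ≈ 17.7%

17.7%


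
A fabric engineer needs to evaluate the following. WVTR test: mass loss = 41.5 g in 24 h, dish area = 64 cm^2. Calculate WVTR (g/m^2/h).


Formula: WVTR = mass_loss / (area * time)
Step 1: Convert area: 64 cm^2 = 0.0064 m^2
Step 2: WVTR = 41.5 g / (0.0064 m^2 * 24 h)
Step 3: WVTR = 41.5 / 0.1536 = 270.2 g/m^2/h

270.2 g/m^2/h


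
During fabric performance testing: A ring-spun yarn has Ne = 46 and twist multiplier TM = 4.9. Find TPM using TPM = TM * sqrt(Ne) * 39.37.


Formula: TPM = TM * sqrt(Ne) * 39.37
Step 1: sqrt(Ne) = sqrt(46) = 6.7823
Step 2: TM * sqrt(Ne) = 4.9 * 6.7823 = 33.2333
Step 3: TPM = 33.2333 * 39.37 = 1308 twists/m

1308 twists/m


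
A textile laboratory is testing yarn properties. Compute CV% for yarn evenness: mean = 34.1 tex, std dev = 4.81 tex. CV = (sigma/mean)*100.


Formula: CV% = (standard deviation / mean) * 100
Step 1: Ratio = 4.81 / 34.1 = 0.141056
Step 2: CV% = 0.141056 * 100 = 14.1056% ≈ 14.1%

14.1%


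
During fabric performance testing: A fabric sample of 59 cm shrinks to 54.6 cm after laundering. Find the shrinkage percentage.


Formula: Shrinkage% = ((L_before - L_after) / L_before) * 100
Step 1: Shrinkage = 59 - 54.6 = 4.4 cm
Step 2: Shrinkage% = (4.4 / 59) * 100
Step 3: Shrinkage% = 0.074576 * 100 = 7.4576% ≈ 7.5%

7.5%


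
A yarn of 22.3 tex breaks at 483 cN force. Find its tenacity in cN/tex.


Formula: Tenacity = Breaking force / Linear density
Tenacity = 483 cN / 22.3 tex
Tenacity = 21.66 cN/tex

21.66 cN/tex


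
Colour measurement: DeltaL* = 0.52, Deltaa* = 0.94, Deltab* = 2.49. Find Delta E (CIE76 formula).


Formula: Delta E = sqrt(dL*^2 + da*^2 + db*^2)
Step 1: dL*^2 = 0.52^2 = 0.2704
Step 2: da*^2 = 0.94^2 = 0.8836
Step 3: db*^2 = 2.49^2 = 6.2001
Step 4: Sum = 0.2704 + 0.8836 + 6.2001 = 7.3541
Step 5: Delta E = sqrt(7.3541) = 2.71

2.71 Delta E


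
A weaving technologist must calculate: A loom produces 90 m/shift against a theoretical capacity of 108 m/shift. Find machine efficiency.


Formula: Efficiency% = (Actual output / Theoretical output) * 100
Efficiency% = (90 / 108) * 100
Efficiency% = 0.833333 * 100 = 83.3333% ≈ 83.3%

83.3%


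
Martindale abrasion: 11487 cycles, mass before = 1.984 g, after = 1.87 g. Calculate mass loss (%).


Formula: Mass loss% = ((m_before - m_after) / m_before) * 100
Step 1: Mass loss = 1.984 - 1.87 = 0.114 g
Step 2: Ratio = 0.114 / 1.984 = 0.0574597
Step 3: Mass loss% = 0.0574597 * 100 = 5.74597% ≈ 5.75%

5.75%


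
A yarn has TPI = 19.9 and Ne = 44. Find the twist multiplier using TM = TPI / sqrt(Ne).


Formula: TM = TPI / sqrt(Ne)
Step 1: sqrt(Ne) = sqrt(44) = 6.6332
Step 2: TM = 19.9 / 6.6332 = 3.00

3.00 TM


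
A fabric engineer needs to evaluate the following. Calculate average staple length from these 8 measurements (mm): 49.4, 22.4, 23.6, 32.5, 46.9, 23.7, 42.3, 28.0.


Formula: Mean = sum of lengths / count
Sum = 49.4 + 22.4 + 23.6 + 32.5 + 46.9 + 23.7 + 42.3 + 28.0
Sum = 268.8 mm
Mean = 268.8 / 8 = 33.60 mm

33.60 mm


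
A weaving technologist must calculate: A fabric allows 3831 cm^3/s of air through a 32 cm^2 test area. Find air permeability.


Formula: Air Permeability = Airflow / Test Area
AP = 3831 cm^3/s / 32 cm^2
AP = 119.7 cm^3/s/cm^2

119.7 cm^3/s/cm^2


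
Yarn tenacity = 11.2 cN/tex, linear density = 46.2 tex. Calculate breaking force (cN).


Formula: Breaking force = Tenacity * Linear density
F = 11.2 cN/tex * 46.2 tex
F = 517.44 cN

517.44 cN


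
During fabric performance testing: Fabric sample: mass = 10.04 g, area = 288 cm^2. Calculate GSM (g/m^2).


Formula: GSM = mass_g / area_m2
Step 1: Convert area: 288 cm^2 = 288 / 10000 = 0.0288 m^2
Step 2: GSM = 10.04 g / 0.0288 m^2 = 348.6 g/m^2

348.6 g/m^2


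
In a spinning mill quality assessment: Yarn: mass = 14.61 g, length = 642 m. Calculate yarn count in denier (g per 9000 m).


Formula: den = (mass_g / length_m) * 9000
Substituting: den = (14.61 / 642) * 9000
Intermediate: 14.61 / 642 = 0.02275701 g/m
den = 0.02275701 * 9000 = 204.8 denier

204.8 denier


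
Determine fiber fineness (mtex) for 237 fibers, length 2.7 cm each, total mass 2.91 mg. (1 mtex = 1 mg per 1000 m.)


Formula: fineness (mtex) = mass (mg) / total length (km) = (mass_mg / total_length_m) * 1000
Step 1: Convert fiber length: 2.7 cm = 0.027 m
Step 2: Total fiber length = 237 * 0.027 = 6.399 m
Step 3: Linear density = 2.91 mg / 6.399 m = 0.4548 mg/m
Step 4: fineness = 0.4548 * 1000 = 454.8 mtex

454.8 mtex


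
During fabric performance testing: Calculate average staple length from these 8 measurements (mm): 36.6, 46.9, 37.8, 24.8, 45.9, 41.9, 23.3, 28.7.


Formula: Mean = sum of lengths / count
Sum = 36.6 + 46.9 + 37.8 + 24.8 + 45.9 + 41.9 + 23.3 + 28.7
Sum = 285.9 mm
Mean = 285.9 / 8 = 35.74 mm

35.74 mm


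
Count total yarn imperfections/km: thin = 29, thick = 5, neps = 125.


Formula: Total = thin places + thick places + neps
Total = 29 + 5 + 125
Total = 159 imperfections/km

159 imperfections/km


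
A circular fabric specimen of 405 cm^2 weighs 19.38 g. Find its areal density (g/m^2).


Formula: GSM = mass_g / area_m2
Step 1: Convert area: 405 cm^2 = 405 / 10000 = 0.0405 m^2
Step 2: GSM = 19.38 g / 0.0405 m^2 = 478.5 g/m^2

478.5 g/m^2


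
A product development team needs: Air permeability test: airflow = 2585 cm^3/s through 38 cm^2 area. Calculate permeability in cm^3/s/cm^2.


Formula: Air Permeability = Airflow / Test Area
AP = 2585 cm^3/s / 38 cm^2
AP = 68.0 cm^3/s/cm^2

68.0 cm^3/s/cm^2


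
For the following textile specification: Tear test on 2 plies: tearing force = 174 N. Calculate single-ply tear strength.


Formula: Per-ply strength = Total force / Number of plies
Per-ply = 174 N / 2
Per-ply = 87 N

87 N


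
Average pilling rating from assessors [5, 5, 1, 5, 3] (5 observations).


Formula: Mean = sum / count
Sum = 5 + 5 + 1 + 5 + 3 = 19
Mean = 19 / 5 = 3.8

3.8


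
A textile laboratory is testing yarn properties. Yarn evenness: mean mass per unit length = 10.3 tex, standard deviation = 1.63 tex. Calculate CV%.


Formula: CV% = (standard deviation / mean) * 100
Step 1: Ratio = 1.63 / 10.3 = 0.158252
Step 2: CV% = 0.158252 * 100 = 15.8252% ≈ 15.8%

15.8%


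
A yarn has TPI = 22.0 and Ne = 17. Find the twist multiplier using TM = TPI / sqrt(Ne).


Formula: TM = TPI / sqrt(Ne)
Step 1: sqrt(Ne) = sqrt(17) = 4.1231
Step 2: TM = 22.0 / 4.1231 = 5.34

5.34 TM


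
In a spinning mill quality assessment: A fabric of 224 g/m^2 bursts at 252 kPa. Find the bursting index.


Formula: Bursting Index = Bursting Strength / Fabric GSM
BI = 252 kPa / 224 g/m^2
BI = 1.125 kPa/(g/m^2)

1.125 kPa/(g/m^2)


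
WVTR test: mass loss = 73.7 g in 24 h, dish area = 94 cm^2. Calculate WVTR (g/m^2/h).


Formula: WVTR = mass_loss / (area * time)
Step 1: Convert area: 94 cm^2 = 0.0094 m^2
Step 2: WVTR = 73.7 g / (0.0094 m^2 * 24 h)
Step 3: WVTR = 73.7 / 0.2256 = 326.7 g/m^2/h

326.7 g/m^2/h


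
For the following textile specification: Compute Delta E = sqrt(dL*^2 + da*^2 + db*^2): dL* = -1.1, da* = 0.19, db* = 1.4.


Formula: Delta E = sqrt(dL*^2 + da*^2 + db*^2)
Step 1: dL*^2 = (-1.1)^2 = 1.21
Step 2: da*^2 = 0.19^2 = 0.0361
Step 3: db*^2 = 1.4^2 = 1.96
Step 4: Sum = 1.21 + 0.0361 + 1.96 = 3.2061
Step 5: Delta E = sqrt(3.2061) = 1.79

1.79 Delta E


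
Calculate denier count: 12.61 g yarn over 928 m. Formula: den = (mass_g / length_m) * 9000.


Formula: den = (mass_g / length_m) * 9000
Substituting: den = (12.61 / 928) * 9000
Intermediate: 12.61 / 928 = 0.01358836 g/m
den = 0.01358836 * 9000 = 122.3 denier

122.3 denier


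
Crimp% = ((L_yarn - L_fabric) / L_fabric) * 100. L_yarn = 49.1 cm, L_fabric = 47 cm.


Formula: Crimp% = ((L_yarn - L_fabric) / L_fabric) * 100
Step 1: Extension = 49.1 - 47 = 2.1 cm
Step 2: Crimp% = (2.1 / 47) * 100
Step 3: Crimp% = 0.044681 * 100 = 4.4681% ≈ 4.5%

4.5%


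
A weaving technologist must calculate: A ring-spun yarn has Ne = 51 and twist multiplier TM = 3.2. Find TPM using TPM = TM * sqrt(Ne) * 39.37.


Formula: TPM = TM * sqrt(Ne) * 39.37
Step 1: sqrt(Ne) = sqrt(51) = 7.1414
Step 2: TM * sqrt(Ne) = 3.2 * 7.1414 = 22.8525
Step 3: TPM = 22.8525 * 39.37 = 900 twists/m

900 twists/m


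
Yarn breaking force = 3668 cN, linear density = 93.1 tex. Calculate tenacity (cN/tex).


Formula: Tenacity = Breaking force / Linear density
Tenacity = 3668 cN / 93.1 tex
Tenacity = 39.40 cN/tex

39.40 cN/tex


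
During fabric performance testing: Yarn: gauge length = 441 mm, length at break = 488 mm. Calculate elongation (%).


Formula: Elongation (%) = ((L_break - L0) / L0) * 100
Step 1: Extension = 488 - 441 = 47 mm
Step 2: Elongation = (47 / 441) * 100
Step 3: Elongation = 0.106576 * 100 = 10.6576% ≈ 10.7%

10.7%


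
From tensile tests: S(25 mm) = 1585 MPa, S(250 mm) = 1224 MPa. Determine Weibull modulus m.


Formula: m = ln(L1/L2) / ln(S2/S1)
Step 1: ln(L1/L2) = ln(25/250) = -2.30259
Step 2: S2/S1 = 1224/1585 = 0.77224
Step 3: ln(S2/S1) = ln(0.77224) = -0.25846
Step 4: m = -2.30259 / -0.25846 = 8.91

8.91 (Weibull m)


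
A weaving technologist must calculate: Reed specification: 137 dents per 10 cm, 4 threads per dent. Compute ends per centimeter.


Formula: EPC = (dents per 10 cm * ends per dent) / 10
Step 1: Total ends per 10 cm = 137 * 4 = 548
Step 2: EPC = 548 / 10 = 54.8 ends/cm

54.8 ends/cm


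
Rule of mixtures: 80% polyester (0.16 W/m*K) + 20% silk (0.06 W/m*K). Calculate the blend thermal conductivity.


Formula: Blend property = (fraction_A * property_A) + (fraction_B * property_B)
Step 1: Contribution A = 80/100 * 0.16 W/m*K = 0.128 W/m*K
Step 2: Contribution B = 20/100 * 0.06 W/m*K = 0.012 W/m*K
Step 3: Blend thermal conductivity = 0.128 + 0.012 = 0.14 W/m*K

0.14 W/m*K


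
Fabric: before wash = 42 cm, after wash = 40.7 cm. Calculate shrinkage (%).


Formula: Shrinkage% = ((L_before - L_after) / L_before) * 100
Step 1: Shrinkage = 42 - 40.7 = 1.3 cm
Step 2: Shrinkage% = (1.3 / 42) * 100
Step 3: Shrinkage% = 0.030952 * 100 = 3.0952% ≈ 3.1%

3.1%


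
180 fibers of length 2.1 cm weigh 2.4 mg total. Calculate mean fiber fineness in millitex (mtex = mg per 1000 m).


Formula: fineness (mtex) = mass (mg) / total length (km) = (mass_mg / total_length_m) * 1000
Step 1: Convert fiber length: 2.1 cm = 0.021 m
Step 2: Total fiber length = 180 * 0.021 = 3.78 m
Step 3: Linear density = 2.4 mg / 3.78 m = 0.6349 mg/m
Step 4: fineness = 0.6349 * 1000 = 634.9 mtex

634.9 mtex


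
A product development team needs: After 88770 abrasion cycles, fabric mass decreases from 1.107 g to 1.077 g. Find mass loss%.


Formula: Mass loss% = ((m_before - m_after) / m_before) * 100
Step 1: Mass loss = 1.107 - 1.077 = 0.03 g
Step 2: Ratio = 0.03 / 1.107 = 0.0271003
Step 3: Mass loss% = 0.0271003 * 100 = 2.71003% ≈ 2.71%

2.71%


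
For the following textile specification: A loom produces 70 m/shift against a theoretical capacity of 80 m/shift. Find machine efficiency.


Formula: Efficiency% = (Actual output / Theoretical output) * 100
Efficiency% = (70 / 80) * 100
Efficiency% = 0.875 * 100 = 87.5%

87.5%


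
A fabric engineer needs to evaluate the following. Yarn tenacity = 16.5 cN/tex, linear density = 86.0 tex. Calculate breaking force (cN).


Formula: Breaking force = Tenacity * Linear density
F = 16.5 cN/tex * 86.0 tex
F = 1419.00 cN

1419.00 cN


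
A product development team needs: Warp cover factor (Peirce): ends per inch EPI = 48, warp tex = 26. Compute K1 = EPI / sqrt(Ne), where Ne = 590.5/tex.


Formula: K1 = EPI / sqrt(Ne), with Ne = 590.5 / tex_warp
Step 1: Ne = 590.5 / 26 = 22.712
Step 2: sqrt(Ne) = sqrt(22.712) = 4.7657
Step 3: K1 = 48 / 4.7657 = 10.1

10.1


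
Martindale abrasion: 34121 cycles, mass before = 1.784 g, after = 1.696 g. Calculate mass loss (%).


Formula: Mass loss% = ((m_before - m_after) / m_before) * 100
Step 1: Mass loss = 1.784 - 1.696 = 0.088 g
Step 2: Ratio = 0.088 / 1.784 = 0.0493274
Step 3: Mass loss% = 0.0493274 * 100 = 4.93274% ≈ 4.93%

4.93%


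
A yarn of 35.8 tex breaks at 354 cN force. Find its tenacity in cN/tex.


Formula: Tenacity = Breaking force / Linear density
Tenacity = 354 cN / 35.8 tex
Tenacity = 9.89 cN/tex

9.89 cN/tex


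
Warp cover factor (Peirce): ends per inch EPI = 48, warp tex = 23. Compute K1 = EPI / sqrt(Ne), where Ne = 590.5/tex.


Formula: K1 = EPI / sqrt(Ne), with Ne = 590.5 / tex_warp
Step 1: Ne = 590.5 / 23 = 25.674
Step 2: sqrt(Ne) = sqrt(25.674) = 5.067
Step 3: K1 = 48 / 5.067 = 9.5

9.5


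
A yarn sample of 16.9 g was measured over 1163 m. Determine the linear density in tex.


Formula: Tex = (mass_g / length_m) * 1000
Substituting: Tex = (16.9 / 1163) * 1000
Intermediate: 16.9 / 1163 = 0.01453138 g/m
Tex = 0.01453138 * 1000 = 14.53 tex

14.53 tex


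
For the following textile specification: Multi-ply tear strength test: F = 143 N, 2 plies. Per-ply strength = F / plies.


Formula: Per-ply strength = Total force / Number of plies
Per-ply = 143 N / 2
Per-ply = 71.5 N

71.5 N


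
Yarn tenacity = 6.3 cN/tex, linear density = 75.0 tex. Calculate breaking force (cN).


Formula: Breaking force = Tenacity * Linear density
F = 6.3 cN/tex * 75.0 tex
F = 472.50 cN

472.50 cN


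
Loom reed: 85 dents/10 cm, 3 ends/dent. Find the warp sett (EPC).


Formula: EPC = (dents per 10 cm * ends per dent) / 10
Step 1: Total ends per 10 cm = 85 * 3 = 255
Step 2: EPC = 255 / 10 = 25.5 ends/cm

25.5 ends/cm


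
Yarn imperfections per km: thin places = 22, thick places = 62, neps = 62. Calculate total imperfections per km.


Formula: Total = thin places + thick places + neps
Total = 22 + 62 + 62
Total = 146 imperfections/km

146 imperfections/km


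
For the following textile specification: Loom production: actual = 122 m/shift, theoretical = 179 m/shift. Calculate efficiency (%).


Formula: Efficiency% = (Actual output / Theoretical output) * 100
Efficiency% = (122 / 179) * 100
Efficiency% = 0.681564 * 100 = 68.1564% ≈ 68.2%

68.2%


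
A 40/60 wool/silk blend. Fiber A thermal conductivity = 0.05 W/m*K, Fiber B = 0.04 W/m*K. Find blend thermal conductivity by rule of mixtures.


Formula: Blend property = (fraction_A * property_A) + (fraction_B * property_B)
Step 1: Contribution A = 40/100 * 0.05 W/m*K = 0.02 W/m*K
Step 2: Contribution B = 60/100 * 0.04 W/m*K = 0.024 W/m*K
Step 3: Blend thermal conductivity = 0.02 + 0.024 = 0.044 W/m*K

0.044 W/m*K


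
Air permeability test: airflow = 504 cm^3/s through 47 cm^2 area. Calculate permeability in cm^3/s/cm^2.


Formula: Air Permeability = Airflow / Test Area
AP = 504 cm^3/s / 47 cm^2
AP = 10.7 cm^3/s/cm^2

10.7 cm^3/s/cm^2


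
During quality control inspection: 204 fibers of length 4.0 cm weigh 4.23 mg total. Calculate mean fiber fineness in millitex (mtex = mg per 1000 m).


Formula: fineness (mtex) = mass (mg) / total length (km) = (mass_mg / total_length_m) * 1000
Step 1: Convert fiber length: 4.0 cm = 0.04 m
Step 2: Total fiber length = 204 * 0.04 = 8.16 m
Step 3: Linear density = 4.23 mg / 8.16 m = 0.5184 mg/m
Step 4: fineness = 0.5184 * 1000 = 518.4 mtex

518.4 mtex


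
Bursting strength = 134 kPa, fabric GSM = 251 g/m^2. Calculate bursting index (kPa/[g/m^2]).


Formula: Bursting Index = Bursting Strength / Fabric GSM
BI = 134 kPa / 251 g/m^2
BI = 0.534 kPa/(g/m^2)

0.534 kPa/(g/m^2)


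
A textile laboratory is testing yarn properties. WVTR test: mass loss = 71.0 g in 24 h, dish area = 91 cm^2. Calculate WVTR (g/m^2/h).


Formula: WVTR = mass_loss / (area * time)
Step 1: Convert area: 91 cm^2 = 0.0091 m^2
Step 2: WVTR = 71.0 g / (0.0091 m^2 * 24 h)
Step 3: WVTR = 71.0 / 0.2184 = 325.1 g/m^2/h

325.1 g/m^2/h


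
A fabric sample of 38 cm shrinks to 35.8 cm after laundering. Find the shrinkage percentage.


Formula: Shrinkage% = ((L_before - L_after) / L_before) * 100
Step 1: Shrinkage = 38 - 35.8 = 2.2 cm
Step 2: Shrinkage% = (2.2 / 38) * 100
Step 3: Shrinkage% = 0.057895 * 100 = 5.7895% ≈ 5.8%

5.8%


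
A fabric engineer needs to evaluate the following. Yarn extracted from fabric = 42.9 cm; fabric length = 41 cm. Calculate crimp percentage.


Formula: Crimp% = ((L_yarn - L_fabric) / L_fabric) * 100
Step 1: Extension = 42.9 - 41 = 1.9 cm
Step 2: Crimp% = (1.9 / 41) * 100
Step 3: Crimp% = 0.046341 * 100 = 4.6341% ≈ 4.6%

4.6%


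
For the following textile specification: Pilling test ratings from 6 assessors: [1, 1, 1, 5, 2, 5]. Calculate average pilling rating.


Formula: Mean = sum / count
Sum = 1 + 1 + 1 + 5 + 2 + 5 = 15
Mean = 15 / 6 = 2.5

2.5


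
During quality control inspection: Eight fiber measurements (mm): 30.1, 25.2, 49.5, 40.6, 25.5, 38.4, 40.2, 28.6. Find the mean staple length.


Formula: Mean = sum of lengths / count
Sum = 30.1 + 25.2 + 49.5 + 40.6 + 25.5 + 38.4 + 40.2 + 28.6
Sum = 278.1 mm
Mean = 278.1 / 8 = 34.76 mm

34.76 mm


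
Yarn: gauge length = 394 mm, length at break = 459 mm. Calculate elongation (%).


Formula: Elongation (%) = ((L_break - L0) / L0) * 100
Step 1: Extension = 459 - 394 = 65 mm
Step 2: Elongation = (65 / 394) * 100
Step 3: Elongation = 0.164975 * 100 = 16.4975% ≈ 16.5%

16.5%


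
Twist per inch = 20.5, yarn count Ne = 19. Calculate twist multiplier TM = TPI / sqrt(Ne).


Formula: TM = TPI / sqrt(Ne)
Step 1: sqrt(Ne) = sqrt(19) = 4.3589
Step 2: TM = 20.5 / 4.3589 = 4.70

4.70 TM


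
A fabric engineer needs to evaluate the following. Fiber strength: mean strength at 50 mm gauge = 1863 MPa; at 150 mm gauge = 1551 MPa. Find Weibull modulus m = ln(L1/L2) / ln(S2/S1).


Formula: m = ln(L1/L2) / ln(S2/S1)
Step 1: ln(L1/L2) = ln(50/150) = -1.09861
Step 2: S2/S1 = 1551/1863 = 0.83253
Step 3: ln(S2/S1) = ln(0.83253) = -0.18329
Step 4: m = -1.09861 / -0.18329 = 5.99

5.99 (Weibull m)


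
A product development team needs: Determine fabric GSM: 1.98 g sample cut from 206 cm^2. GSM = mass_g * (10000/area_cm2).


Formula: GSM = mass_g / area_m2
Step 1: Convert area: 206 cm^2 = 206 / 10000 = 0.0206 m^2
Step 2: GSM = 1.98 g / 0.0206 m^2 = 96.1 g/m^2

96.1 g/m^2


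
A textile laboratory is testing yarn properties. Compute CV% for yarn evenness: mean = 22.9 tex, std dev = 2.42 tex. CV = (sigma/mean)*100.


Formula: CV% = (standard deviation / mean) * 100
Step 1: Ratio = 2.42 / 22.9 = 0.105677
Step 2: CV% = 0.105677 * 100 = 10.5677% ≈ 10.6%

10.6%


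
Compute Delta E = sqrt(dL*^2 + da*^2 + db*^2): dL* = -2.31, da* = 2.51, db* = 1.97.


Formula: Delta E = sqrt(dL*^2 + da*^2 + db*^2)
Step 1: dL*^2 = (-2.31)^2 = 5.3361
Step 2: da*^2 = 2.51^2 = 6.3001
Step 3: db*^2 = 1.97^2 = 3.8809
Step 4: Sum = 5.3361 + 6.3001 + 3.8809 = 15.5171
Step 5: Delta E = sqrt(15.5171) = 3.94

3.94 Delta E


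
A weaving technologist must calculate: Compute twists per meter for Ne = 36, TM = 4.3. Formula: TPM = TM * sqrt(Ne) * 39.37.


Formula: TPM = TM * sqrt(Ne) * 39.37
Step 1: sqrt(Ne) = sqrt(36) = 6
Step 2: TM * sqrt(Ne) = 4.3 * 6 = 25.8
Step 3: TPM = 25.8 * 39.37 = 1016 twists/m

1016 twists/m


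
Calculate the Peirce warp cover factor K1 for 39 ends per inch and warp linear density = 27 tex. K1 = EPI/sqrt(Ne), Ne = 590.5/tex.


Formula: K1 = EPI / sqrt(Ne), with Ne = 590.5 / tex_warp
Step 1: Ne = 590.5 / 27 = 21.87
Step 2: sqrt(Ne) = sqrt(21.87) = 4.6765
Step 3: K1 = 39 / 4.6765 = 8.3

8.3


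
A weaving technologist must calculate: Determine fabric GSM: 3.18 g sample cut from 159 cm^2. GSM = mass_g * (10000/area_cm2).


Formula: GSM = mass_g / area_m2
Step 1: Convert area: 159 cm^2 = 159 / 10000 = 0.0159 m^2
Step 2: GSM = 3.18 g / 0.0159 m^2 = 200.0 g/m^2

200.0 g/m^2


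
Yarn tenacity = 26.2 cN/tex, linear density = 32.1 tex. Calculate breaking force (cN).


Formula: Breaking force = Tenacity * Linear density
F = 26.2 cN/tex * 32.1 tex
F = 841.02 cN

841.02 cN


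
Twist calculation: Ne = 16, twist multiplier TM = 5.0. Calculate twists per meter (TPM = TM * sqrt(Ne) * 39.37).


Formula: TPM = TM * sqrt(Ne) * 39.37
Step 1: sqrt(Ne) = sqrt(16) = 4
Step 2: TM * sqrt(Ne) = 5.0 * 4 = 20
Step 3: TPM = 20 * 39.37 = 787 twists/m

787 twists/m


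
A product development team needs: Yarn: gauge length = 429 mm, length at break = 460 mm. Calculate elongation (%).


Formula: Elongation (%) = ((L_break - L0) / L0) * 100
Step 1: Extension = 460 - 429 = 31 mm
Step 2: Elongation = (31 / 429) * 100
Step 3: Elongation = 0.072261 * 100 = 7.2261% ≈ 7.2%

7.2%


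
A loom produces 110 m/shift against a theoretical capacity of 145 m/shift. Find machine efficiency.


Formula: Efficiency% = (Actual output / Theoretical output) * 100
Efficiency% = (110 / 145) * 100
Efficiency% = 0.758621 * 100 = 75.8621% ≈ 75.9%

75.9%


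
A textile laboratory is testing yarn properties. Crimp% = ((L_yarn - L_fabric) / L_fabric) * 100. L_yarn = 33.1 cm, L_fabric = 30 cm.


Formula: Crimp% = ((L_yarn - L_fabric) / L_fabric) * 100
Step 1: Extension = 33.1 - 30 = 3.1 cm
Step 2: Crimp% = (3.1 / 30) * 100
Step 3: Crimp% = 0.103333 * 100 = 10.3333% ≈ 10.3%

10.3%


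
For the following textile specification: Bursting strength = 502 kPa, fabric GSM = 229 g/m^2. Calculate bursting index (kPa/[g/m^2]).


Formula: Bursting Index = Bursting Strength / Fabric GSM
BI = 502 kPa / 229 g/m^2
BI = 2.192 kPa/(g/m^2)

2.192 kPa/(g/m^2)


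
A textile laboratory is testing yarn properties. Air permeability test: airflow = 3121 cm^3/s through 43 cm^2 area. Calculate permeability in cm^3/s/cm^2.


Formula: Air Permeability = Airflow / Test Area
AP = 3121 cm^3/s / 43 cm^2
AP = 72.6 cm^3/s/cm^2

72.6 cm^3/s/cm^2


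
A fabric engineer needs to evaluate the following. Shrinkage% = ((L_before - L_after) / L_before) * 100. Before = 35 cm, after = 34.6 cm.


Formula: Shrinkage% = ((L_before - L_after) / L_before) * 100
Step 1: Shrinkage = 35 - 34.6 = 0.4 cm
Step 2: Shrinkage% = (0.4 / 35) * 100
Step 3: Shrinkage% = 0.011429 * 100 = 1.1429% ≈ 1.1%

1.1%


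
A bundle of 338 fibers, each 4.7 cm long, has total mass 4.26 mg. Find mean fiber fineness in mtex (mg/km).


Formula: fineness (mtex) = mass (mg) / total length (km) = (mass_mg / total_length_m) * 1000
Step 1: Convert fiber length: 4.7 cm = 0.047 m
Step 2: Total fiber length = 338 * 0.047 = 15.886 m
Step 3: Linear density = 4.26 mg / 15.886 m = 0.2682 mg/m
Step 4: fineness = 0.2682 * 1000 = 268.2 mtex

268.2 mtex
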